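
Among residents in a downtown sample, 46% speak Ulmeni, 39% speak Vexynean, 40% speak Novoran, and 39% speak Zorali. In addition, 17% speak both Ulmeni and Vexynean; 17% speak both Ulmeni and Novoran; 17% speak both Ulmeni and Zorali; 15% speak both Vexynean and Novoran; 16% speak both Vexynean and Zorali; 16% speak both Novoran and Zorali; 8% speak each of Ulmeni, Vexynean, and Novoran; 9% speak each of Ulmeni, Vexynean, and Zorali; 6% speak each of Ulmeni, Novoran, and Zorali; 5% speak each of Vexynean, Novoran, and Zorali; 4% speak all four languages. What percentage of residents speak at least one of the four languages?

90%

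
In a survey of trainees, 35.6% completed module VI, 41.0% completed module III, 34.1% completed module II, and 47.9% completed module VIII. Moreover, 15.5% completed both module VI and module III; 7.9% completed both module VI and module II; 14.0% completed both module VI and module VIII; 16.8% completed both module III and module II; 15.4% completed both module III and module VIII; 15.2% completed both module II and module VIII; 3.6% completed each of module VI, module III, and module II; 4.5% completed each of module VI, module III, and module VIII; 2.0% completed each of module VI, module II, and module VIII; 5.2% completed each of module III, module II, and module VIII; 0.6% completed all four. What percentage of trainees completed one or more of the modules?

By inclusion-exclusion,
P(union) = 35.6 + 41.0 + 34.1 + 47.9 − 15.5 − 7.9 − 14.0 − 16.8 − 15.4 − 15.2 + 3.6 + 4.5 + 2.0 + 5.2 − 0.6 = 88.5%

88.5%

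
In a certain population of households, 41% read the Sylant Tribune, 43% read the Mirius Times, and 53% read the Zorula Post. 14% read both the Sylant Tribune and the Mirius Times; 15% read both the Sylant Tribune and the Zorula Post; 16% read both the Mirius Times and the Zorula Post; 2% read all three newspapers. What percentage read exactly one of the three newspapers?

53%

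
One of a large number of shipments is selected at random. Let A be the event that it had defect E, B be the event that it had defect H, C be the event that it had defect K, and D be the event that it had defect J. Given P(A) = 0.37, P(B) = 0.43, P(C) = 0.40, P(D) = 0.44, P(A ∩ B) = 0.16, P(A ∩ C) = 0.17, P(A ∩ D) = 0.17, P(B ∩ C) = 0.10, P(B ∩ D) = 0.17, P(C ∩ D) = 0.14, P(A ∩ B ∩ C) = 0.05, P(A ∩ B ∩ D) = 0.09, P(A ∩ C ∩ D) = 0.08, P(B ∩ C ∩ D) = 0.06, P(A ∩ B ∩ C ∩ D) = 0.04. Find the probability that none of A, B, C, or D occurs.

By inclusion-exclusion,
P(A ∪ B ∪ C ∪ D) = 0.37 + 0.43 + 0.40 + 0.44 − 0.16 − 0.17 − 0.17 − 0.10 − 0.17 − 0.14 + 0.05 + 0.09 + 0.08 + 0.06 − 0.04 = 0.97
P(none) = 1 − 0.97 = 0.03

0.03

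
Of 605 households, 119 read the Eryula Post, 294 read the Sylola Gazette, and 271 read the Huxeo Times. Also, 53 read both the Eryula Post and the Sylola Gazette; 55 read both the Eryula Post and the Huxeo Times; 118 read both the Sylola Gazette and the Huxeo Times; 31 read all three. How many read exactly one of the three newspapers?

325

By inclusion–exclusion (exactly-one form):
N(exactly one) = 119 + 294 + 271 − 2·53 − 2·55 − 2·118 + 3·31 = 325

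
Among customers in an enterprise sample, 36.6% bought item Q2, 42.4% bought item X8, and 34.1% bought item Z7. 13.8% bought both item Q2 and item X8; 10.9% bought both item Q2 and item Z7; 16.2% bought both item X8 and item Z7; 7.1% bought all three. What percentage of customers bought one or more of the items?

79.3%

P(union) = 36.6 + 42.4 + 34.1 − 13.8 − 10.9 − 16.2 + 7.1 = 79.3%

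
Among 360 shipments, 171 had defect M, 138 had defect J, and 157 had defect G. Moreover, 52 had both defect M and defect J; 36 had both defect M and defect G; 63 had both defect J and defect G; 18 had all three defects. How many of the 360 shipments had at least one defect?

333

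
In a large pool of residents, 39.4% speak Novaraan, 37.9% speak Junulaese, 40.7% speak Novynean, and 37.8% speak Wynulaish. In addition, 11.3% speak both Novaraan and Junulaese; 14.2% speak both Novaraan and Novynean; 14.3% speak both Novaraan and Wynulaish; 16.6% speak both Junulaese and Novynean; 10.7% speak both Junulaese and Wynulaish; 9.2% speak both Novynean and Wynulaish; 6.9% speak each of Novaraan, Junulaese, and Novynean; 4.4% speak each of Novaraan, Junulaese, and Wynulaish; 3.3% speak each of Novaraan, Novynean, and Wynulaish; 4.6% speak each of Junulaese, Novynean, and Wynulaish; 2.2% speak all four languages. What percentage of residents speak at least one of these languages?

Inclusion–exclusion gives
P(at least one) = 39.4 + 37.9 + 40.7 + 37.8 − 11.3 − 14.2 − 14.3 − 16.6 − 10.7 − 9.2 + 6.9 + 4.4 + 3.3 + 4.6 − 2.2 = 96.5%

96.5%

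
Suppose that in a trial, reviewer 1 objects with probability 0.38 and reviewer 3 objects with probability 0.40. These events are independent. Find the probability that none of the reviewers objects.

P(none) = (1 − 0.38) × (1 − 0.40) = 0.62 × 0.60 = 0.372

0.372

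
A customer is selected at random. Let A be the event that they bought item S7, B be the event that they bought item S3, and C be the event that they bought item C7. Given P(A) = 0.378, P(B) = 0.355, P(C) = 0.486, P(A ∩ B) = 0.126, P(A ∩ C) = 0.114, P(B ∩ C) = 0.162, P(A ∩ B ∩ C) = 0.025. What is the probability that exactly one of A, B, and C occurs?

Using the inclusion–exclusion count for exactly one event:
P(exactly one) = 0.378 + 0.355 + 0.486 − 2·0.126 − 2·0.114 − 2·0.162 + 3·0.025 = 0.490

0.490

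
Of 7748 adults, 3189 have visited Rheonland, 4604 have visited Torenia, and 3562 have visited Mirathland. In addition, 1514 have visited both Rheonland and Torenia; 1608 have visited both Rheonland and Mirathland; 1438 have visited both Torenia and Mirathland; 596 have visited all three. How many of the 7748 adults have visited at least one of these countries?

7391

|union| = 3189 + 4604 + 3562 − 1514 − 1608 − 1438 + 596 = 7391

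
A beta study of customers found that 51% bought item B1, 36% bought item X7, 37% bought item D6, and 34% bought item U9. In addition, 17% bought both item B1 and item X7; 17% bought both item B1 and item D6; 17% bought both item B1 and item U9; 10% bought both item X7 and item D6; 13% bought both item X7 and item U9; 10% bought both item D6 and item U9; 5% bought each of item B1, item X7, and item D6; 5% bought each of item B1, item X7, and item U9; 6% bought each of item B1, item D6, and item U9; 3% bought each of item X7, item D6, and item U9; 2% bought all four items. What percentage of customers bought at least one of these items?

91%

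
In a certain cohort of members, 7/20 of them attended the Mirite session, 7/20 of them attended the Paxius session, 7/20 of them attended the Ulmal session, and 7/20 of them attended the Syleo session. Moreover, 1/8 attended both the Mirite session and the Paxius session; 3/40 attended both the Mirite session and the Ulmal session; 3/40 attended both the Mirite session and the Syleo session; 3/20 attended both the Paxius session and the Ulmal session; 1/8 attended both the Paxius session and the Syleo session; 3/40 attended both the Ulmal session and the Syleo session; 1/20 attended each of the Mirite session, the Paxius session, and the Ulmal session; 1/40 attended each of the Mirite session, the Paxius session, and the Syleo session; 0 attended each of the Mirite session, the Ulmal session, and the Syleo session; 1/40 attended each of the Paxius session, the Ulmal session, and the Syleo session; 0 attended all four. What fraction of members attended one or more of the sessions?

P(union) = 7/20 + 7/20 + 7/20 + 7/20 − 1/8 − 3/40 − 3/40 − 3/20 − 1/8 − 3/40 + 1/20 + 1/40 + 0 + 1/40 − 0 = 7/8

7/8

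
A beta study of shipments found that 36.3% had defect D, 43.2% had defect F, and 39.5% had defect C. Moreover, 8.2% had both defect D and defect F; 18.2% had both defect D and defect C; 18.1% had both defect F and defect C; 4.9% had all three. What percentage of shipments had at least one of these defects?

Inclusion–exclusion gives
P(union) = 36.3 + 43.2 + 39.5 − 8.2 − 18.2 − 18.1 + 4.9 = 79.4%

79.4%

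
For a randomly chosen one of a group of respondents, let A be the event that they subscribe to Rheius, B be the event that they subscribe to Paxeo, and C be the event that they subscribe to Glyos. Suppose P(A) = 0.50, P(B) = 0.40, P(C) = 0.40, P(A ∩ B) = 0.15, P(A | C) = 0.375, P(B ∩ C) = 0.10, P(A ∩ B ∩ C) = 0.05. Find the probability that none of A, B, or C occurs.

P(A ∩ C) = P(C)·P(A|C) = 0.40 × 0.375 = 0.15
Apply inclusion-exclusion:
P(A ∪ B ∪ C) = 0.50 + 0.40 + 0.40 − 0.15 − 0.15 − 0.10 + 0.05 = 0.95
P(none) = 1 − 0.95 = 0.05

0.05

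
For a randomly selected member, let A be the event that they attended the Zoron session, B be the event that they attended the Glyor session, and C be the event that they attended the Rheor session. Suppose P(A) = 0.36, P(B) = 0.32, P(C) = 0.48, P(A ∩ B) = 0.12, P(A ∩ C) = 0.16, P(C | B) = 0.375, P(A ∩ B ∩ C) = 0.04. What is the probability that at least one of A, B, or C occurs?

0.80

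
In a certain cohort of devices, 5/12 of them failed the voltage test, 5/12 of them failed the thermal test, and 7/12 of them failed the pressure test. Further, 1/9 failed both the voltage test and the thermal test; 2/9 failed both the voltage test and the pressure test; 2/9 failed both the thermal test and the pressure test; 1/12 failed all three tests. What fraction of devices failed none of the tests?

P(union) = 5/12 + 5/12 + 7/12 − 1/9 − 2/9 − 2/9 + 1/12 = 17/18
P(none) = 1 − 17/18 = 1/18

1/18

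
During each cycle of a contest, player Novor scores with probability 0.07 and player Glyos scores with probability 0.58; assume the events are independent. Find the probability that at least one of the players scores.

0.6094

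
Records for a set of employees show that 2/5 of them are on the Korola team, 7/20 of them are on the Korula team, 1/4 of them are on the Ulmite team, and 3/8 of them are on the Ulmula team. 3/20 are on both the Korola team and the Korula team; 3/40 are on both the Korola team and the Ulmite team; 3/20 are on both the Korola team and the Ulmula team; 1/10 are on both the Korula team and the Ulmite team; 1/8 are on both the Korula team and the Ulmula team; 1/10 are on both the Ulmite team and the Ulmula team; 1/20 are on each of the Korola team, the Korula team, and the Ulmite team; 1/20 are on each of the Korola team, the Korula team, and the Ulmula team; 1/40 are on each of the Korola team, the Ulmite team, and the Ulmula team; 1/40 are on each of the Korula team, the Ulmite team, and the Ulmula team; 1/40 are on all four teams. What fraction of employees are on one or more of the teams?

4/5

P(at least one) = 2/5 + 7/20 + 1/4 + 3/8 − 3/20 − 3/40 − 3/20 − 1/10 − 1/8 − 1/10 + 1/20 + 1/20 + 1/40 + 1/40 − 1/40 = 4/5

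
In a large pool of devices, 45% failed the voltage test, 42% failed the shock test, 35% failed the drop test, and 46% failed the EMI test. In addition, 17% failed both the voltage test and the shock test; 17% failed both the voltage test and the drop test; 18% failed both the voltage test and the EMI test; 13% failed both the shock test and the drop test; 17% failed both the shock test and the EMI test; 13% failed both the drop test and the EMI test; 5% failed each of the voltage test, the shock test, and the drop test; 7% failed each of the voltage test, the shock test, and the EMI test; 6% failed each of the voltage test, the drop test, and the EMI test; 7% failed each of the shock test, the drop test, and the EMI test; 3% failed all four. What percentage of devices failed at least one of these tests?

Inclusion–exclusion gives
P(at least one) = 45 + 42 + 35 + 46 − 17 − 17 − 18 − 13 − 17 − 13 + 5 + 7 + 6 + 7 − 3 = 95%

95%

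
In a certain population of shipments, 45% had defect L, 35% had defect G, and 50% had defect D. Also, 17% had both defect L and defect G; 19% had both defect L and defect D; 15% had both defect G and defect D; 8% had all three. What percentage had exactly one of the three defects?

52%

P(exactly one) = 45 + 35 + 50 − 2·17 − 2·19 − 2·15 + 3·8 = 52%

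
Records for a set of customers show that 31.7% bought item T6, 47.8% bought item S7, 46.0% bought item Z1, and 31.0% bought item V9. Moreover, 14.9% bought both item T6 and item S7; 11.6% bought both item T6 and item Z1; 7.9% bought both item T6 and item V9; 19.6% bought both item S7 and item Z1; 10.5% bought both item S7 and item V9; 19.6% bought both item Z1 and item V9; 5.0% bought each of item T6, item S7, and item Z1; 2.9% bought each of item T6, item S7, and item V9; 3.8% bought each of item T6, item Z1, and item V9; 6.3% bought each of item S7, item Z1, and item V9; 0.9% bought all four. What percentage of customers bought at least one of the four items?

89.5%

Using inclusion–exclusion:
P(union) = 31.7 + 47.8 + 46.0 + 31.0 − 14.9 − 11.6 − 7.9 − 19.6 − 10.5 − 19.6 + 5.0 + 2.9 + 3.8 + 6.3 − 0.9 = 89.5%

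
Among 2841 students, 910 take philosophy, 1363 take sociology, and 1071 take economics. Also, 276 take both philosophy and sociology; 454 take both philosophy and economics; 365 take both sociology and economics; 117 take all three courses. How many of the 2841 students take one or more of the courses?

2366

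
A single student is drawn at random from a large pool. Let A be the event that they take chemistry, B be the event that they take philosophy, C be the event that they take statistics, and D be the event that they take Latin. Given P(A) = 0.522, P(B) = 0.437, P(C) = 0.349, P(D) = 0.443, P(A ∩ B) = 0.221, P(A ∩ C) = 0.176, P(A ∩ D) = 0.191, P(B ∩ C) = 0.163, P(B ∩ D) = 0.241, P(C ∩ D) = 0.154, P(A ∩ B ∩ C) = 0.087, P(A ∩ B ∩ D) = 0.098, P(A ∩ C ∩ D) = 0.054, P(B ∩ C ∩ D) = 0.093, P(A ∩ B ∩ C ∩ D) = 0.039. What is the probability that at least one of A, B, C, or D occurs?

0.898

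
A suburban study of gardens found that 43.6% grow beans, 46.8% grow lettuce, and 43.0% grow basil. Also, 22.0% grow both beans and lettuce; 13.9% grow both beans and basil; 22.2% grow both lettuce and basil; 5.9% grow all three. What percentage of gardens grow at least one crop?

By inclusion-exclusion,
P(union) = 43.6 + 46.8 + 43.0 − 22.0 − 13.9 − 22.2 + 5.9 = 81.2%

81.2%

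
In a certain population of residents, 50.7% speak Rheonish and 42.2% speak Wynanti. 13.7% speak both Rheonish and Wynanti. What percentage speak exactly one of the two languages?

P(exactly one) = 50.7 + 42.2 − 2·13.7 = 65.5%

65.5%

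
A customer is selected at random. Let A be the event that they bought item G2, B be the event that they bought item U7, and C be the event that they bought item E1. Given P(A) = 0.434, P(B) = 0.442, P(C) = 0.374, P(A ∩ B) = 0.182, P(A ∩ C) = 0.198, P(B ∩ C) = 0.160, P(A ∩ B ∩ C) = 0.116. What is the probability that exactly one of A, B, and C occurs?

0.518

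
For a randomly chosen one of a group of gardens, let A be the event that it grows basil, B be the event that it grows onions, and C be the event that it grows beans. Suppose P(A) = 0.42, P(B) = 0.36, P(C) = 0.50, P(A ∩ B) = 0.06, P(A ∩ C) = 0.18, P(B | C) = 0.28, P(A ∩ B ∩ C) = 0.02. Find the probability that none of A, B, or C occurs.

P(B ∩ C) = P(C)·P(B|C) = 0.50 × 0.28 = 0.14
Inclusion–exclusion gives
P(A ∪ B ∪ C) = 0.42 + 0.36 + 0.50 − 0.06 − 0.18 − 0.14 + 0.02 = 0.92
P(none) = 1 − 0.92 = 0.08

0.08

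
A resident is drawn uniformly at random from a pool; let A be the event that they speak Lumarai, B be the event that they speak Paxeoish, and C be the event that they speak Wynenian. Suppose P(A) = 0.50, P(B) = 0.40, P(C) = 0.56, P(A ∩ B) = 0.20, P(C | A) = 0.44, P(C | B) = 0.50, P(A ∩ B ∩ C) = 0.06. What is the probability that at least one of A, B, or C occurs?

P(A ∩ C) = P(A)·P(C|A) = 0.50 × 0.44 = 0.22
P(B ∩ C) = P(B)·P(C|B) = 0.40 × 0.50 = 0.20
By inclusion-exclusion,
P(A ∪ B ∪ C) = 0.50 + 0.40 + 0.56 − 0.20 − 0.22 − 0.20 + 0.06 = 0.90

0.90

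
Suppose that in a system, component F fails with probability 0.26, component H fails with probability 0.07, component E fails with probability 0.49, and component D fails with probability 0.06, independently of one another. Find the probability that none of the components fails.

0.32992308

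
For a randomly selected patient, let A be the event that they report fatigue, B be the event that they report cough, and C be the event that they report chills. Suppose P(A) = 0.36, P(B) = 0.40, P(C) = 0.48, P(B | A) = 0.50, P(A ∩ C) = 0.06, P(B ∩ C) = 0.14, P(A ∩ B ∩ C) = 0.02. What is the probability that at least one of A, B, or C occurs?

P(A ∩ B) = P(A)·P(B|A) = 0.36 × 0.50 = 0.18
Apply inclusion-exclusion:
P(A ∪ B ∪ C) = 0.36 + 0.40 + 0.48 − 0.18 − 0.06 − 0.14 + 0.02 = 0.88

0.88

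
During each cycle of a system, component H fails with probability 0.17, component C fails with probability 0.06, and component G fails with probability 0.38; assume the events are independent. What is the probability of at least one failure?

P(none) = (1 − 0.17) × (1 − 0.06) × (1 − 0.38) = 0.83 × 0.94 × 0.62 = 0.483724
P(at least one) = 1 − 0.483724 = 0.516276

0.516276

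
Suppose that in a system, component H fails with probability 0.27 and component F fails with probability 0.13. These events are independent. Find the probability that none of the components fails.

Independence gives P(none) = ∏(1 − pᵢ).
P(none) = (1 − 0.27) × (1 − 0.13) = 0.73 × 0.87 = 0.6351

0.6351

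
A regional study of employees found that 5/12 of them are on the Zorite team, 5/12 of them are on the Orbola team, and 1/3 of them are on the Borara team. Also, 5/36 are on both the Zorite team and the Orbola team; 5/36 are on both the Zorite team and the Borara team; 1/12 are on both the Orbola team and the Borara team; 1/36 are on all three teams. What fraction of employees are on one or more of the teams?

5/6

Using inclusion–exclusion:
P(at least one) = 5/12 + 5/12 + 1/3 − 5/36 − 5/36 − 1/12 + 1/36 = 5/6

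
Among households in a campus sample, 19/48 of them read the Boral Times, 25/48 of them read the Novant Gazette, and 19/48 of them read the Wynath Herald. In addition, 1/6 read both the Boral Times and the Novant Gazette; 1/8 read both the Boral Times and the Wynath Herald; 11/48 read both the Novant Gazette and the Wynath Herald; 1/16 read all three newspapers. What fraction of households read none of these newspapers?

By inclusion-exclusion,
P(union) = 19/48 + 25/48 + 19/48 − 1/6 − 1/8 − 11/48 + 1/16 = 41/48
P(none) = 1 − 41/48 = 7/48

7/48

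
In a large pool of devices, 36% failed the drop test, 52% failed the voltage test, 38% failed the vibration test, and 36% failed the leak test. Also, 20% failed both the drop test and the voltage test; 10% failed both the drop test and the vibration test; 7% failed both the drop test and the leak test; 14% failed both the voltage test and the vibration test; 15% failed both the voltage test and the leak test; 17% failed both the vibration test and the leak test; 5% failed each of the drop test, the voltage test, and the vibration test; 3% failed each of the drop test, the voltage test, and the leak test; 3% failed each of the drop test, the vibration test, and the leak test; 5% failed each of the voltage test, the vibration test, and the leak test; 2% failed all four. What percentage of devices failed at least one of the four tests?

By inclusion–exclusion:
P(at least one) = 36 + 52 + 38 + 36 − 20 − 10 − 7 − 14 − 15 − 17 + 5 + 3 + 3 + 5 − 2 = 93%

93%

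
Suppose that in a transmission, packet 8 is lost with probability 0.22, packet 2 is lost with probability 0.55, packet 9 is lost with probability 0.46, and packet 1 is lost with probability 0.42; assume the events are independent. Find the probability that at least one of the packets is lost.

0.8900668

P(none) = (1 − 0.22) × (1 − 0.55) × (1 − 0.46) × (1 − 0.42) = 0.78 × 0.45 × 0.54 × 0.58 = 0.1099332
P(at least one) = 1 − 0.1099332 = 0.8900668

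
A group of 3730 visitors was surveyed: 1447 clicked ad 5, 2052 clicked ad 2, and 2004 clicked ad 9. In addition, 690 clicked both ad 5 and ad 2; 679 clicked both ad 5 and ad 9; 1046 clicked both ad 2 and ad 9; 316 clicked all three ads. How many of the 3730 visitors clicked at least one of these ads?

Inclusion–exclusion gives
|at least one| = 1447 + 2052 + 2004 − 690 − 679 − 1046 + 316 = 3404

3404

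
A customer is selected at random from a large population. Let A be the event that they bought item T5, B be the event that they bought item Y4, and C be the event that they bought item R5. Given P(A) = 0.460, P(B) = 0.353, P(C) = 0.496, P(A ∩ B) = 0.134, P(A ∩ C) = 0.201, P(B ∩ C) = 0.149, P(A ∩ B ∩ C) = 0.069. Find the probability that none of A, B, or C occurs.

0.106

P(A ∪ B ∪ C) = 0.460 + 0.353 + 0.496 − 0.134 − 0.201 − 0.149 + 0.069 = 0.894
P(none) = 1 − 0.894 = 0.106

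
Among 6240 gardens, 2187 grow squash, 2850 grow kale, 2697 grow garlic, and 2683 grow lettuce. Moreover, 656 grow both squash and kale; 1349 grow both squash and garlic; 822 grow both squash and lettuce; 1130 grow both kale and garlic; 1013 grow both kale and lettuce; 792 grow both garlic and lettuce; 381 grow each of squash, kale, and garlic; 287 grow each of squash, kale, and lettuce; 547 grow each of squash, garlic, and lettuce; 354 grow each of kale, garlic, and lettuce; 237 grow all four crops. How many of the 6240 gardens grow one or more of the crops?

Apply inclusion-exclusion:
N(≥1) = 2187 + 2850 + 2697 + 2683 − 656 − 1349 − 822 − 1130 − 1013 − 792 + 381 + 287 + 547 + 354 − 237 = 5987

5987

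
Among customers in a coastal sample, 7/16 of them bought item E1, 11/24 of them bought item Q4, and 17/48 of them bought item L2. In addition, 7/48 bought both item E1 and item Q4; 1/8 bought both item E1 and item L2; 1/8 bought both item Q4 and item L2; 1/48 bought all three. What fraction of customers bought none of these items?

Inclusion–exclusion gives
P(union) = 7/16 + 11/24 + 17/48 − 7/48 − 1/8 − 1/8 + 1/48 = 7/8
P(none) = 1 − 7/8 = 1/8

1/8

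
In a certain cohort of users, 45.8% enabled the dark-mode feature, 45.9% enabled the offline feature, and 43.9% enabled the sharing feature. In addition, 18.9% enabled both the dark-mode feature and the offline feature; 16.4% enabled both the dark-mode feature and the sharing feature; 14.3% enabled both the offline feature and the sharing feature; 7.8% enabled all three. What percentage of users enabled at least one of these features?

Apply inclusion-exclusion:
P(at least one) = 45.8 + 45.9 + 43.9 − 18.9 − 16.4 − 14.3 + 7.8 = 93.8%

93.8%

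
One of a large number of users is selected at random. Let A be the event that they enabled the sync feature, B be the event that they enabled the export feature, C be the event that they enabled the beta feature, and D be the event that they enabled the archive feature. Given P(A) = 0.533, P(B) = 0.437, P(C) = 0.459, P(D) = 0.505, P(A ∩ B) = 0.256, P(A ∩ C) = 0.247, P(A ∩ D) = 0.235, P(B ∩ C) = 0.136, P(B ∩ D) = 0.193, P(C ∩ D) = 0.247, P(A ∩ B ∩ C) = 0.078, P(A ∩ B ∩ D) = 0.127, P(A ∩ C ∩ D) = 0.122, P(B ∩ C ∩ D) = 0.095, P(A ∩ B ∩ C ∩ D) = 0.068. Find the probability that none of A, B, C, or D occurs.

0.026

P(A ∪ B ∪ C ∪ D) = 0.533 + 0.437 + 0.459 + 0.505 − 0.256 − 0.247 − 0.235 − 0.136 − 0.193 − 0.247 + 0.078 + 0.127 + 0.122 + 0.095 − 0.068 = 0.974
P(none) = 1 − 0.974 = 0.026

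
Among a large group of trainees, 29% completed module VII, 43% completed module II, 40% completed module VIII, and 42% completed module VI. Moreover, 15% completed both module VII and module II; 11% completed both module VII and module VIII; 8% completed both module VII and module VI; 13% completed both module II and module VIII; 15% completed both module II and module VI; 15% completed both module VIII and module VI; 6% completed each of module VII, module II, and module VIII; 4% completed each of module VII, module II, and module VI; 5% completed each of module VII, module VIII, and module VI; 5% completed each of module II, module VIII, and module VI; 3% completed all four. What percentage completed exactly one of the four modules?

48%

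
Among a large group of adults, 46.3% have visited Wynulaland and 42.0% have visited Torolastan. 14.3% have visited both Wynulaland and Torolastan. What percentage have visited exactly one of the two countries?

P(exactly one) = 46.3 + 42.0 − 2·14.3 = 59.7%

59.7%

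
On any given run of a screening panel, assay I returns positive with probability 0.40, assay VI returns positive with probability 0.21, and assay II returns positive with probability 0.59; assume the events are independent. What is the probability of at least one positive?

0.80566

Independence gives P(none) = ∏(1 − pᵢ).
P(none) = (1 − 0.40) × (1 − 0.21) × (1 − 0.59) = 0.60 × 0.79 × 0.41 = 0.19434
P(at least one) = 1 − 0.19434 = 0.80566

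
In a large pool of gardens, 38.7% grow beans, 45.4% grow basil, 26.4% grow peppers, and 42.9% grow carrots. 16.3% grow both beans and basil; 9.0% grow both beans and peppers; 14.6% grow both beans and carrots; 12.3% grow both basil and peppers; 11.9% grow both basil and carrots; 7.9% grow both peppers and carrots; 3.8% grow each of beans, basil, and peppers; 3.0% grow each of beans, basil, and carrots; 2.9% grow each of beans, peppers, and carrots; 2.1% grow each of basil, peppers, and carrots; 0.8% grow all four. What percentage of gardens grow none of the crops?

By inclusion-exclusion,
P(union) = 38.7 + 45.4 + 26.4 + 42.9 − 16.3 − 9.0 − 14.6 − 12.3 − 11.9 − 7.9 + 3.8 + 3.0 + 2.9 + 2.1 − 0.8 = 92.4%
P(none) = 100% − 92.4% = 7.6%

7.6%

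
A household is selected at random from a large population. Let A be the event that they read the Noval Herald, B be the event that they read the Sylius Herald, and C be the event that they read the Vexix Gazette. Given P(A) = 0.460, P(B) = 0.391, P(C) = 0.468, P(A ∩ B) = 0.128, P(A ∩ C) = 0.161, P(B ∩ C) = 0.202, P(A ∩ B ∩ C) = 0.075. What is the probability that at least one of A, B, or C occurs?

0.903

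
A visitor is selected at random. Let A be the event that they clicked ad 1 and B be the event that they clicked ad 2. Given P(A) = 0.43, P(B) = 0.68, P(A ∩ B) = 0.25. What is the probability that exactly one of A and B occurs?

0.61

By inclusion–exclusion (exactly-one form):
P(exactly one) = 0.43 + 0.68 − 2·0.25 = 0.61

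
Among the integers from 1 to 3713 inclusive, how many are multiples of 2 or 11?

2025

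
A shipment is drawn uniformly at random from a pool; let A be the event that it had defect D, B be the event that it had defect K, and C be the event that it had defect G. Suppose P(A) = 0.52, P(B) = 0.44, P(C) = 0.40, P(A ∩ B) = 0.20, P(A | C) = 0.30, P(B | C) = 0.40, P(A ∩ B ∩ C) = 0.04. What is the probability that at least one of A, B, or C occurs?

P(A ∩ C) = P(C)·P(A|C) = 0.40 × 0.30 = 0.12
P(B ∩ C) = P(C)·P(B|C) = 0.40 × 0.40 = 0.16
By inclusion–exclusion:
P(A ∪ B ∪ C) = 0.52 + 0.44 + 0.40 − 0.20 − 0.12 − 0.16 + 0.04 = 0.92

0.92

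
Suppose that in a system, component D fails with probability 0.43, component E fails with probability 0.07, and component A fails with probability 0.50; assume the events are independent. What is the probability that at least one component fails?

0.73495

P(none) = (1 − 0.43) × (1 − 0.07) × (1 − 0.50) = 0.57 × 0.93 × 0.50 = 0.26505
P(at least one) = 1 − 0.26505 = 0.73495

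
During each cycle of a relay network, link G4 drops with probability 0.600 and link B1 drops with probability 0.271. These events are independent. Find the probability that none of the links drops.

0.2916

P(none) = (1 − 0.600) × (1 − 0.271) = 0.400 × 0.729 = 0.2916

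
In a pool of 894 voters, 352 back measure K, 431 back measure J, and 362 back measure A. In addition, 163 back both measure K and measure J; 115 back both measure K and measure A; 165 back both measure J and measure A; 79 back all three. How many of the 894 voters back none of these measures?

113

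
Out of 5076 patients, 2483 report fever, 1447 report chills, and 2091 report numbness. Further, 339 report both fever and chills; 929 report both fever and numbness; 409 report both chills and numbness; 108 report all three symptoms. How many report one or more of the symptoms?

4452

By inclusion-exclusion,
|union| = 2483 + 1447 + 2091 − 339 − 929 − 409 + 108 = 4452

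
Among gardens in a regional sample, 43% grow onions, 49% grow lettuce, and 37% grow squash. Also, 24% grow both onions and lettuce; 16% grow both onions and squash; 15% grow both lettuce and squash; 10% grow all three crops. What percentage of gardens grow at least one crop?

84%

P(at least one) = 43 + 49 + 37 − 24 − 16 − 15 + 10 = 84%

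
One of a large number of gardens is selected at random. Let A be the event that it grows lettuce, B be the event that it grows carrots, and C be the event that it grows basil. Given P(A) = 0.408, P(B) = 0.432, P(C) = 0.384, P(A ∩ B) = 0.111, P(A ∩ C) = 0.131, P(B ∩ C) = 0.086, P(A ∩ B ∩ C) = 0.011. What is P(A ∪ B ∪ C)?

P(A ∪ B ∪ C) = 0.408 + 0.432 + 0.384 − 0.111 − 0.131 − 0.086 + 0.011 = 0.907

0.907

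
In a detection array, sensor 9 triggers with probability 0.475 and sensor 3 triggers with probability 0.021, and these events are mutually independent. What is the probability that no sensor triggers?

0.513975

P(none) = (1 − 0.475) × (1 − 0.021) = 0.525 × 0.979 = 0.513975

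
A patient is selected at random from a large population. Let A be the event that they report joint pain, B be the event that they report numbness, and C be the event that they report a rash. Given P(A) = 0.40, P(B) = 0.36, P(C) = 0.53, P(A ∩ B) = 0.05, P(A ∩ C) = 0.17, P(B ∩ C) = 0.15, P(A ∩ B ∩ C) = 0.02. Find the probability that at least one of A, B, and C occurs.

0.94

Inclusion–exclusion gives
P(A ∪ B ∪ C) = 0.40 + 0.36 + 0.53 − 0.05 − 0.17 − 0.15 + 0.02 = 0.94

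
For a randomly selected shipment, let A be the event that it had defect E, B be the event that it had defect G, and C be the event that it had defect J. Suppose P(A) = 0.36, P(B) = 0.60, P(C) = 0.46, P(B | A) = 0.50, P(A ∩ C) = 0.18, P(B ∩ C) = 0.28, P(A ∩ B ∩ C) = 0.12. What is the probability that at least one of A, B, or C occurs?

0.90

P(A ∩ B) = P(A)·P(B|A) = 0.36 × 0.50 = 0.18
By inclusion-exclusion,
P(A ∪ B ∪ C) = 0.36 + 0.60 + 0.46 − 0.18 − 0.18 − 0.28 + 0.12 = 0.90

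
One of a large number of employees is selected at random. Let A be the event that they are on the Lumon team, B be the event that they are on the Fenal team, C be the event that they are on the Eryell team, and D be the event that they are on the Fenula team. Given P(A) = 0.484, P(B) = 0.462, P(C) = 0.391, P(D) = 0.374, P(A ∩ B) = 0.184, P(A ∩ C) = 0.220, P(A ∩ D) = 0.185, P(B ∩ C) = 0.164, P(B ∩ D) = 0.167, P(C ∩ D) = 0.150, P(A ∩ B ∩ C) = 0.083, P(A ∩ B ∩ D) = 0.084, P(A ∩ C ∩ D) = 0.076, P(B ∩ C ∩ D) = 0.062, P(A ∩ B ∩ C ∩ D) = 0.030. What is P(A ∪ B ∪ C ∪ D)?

P(A ∪ B ∪ C ∪ D) = 0.484 + 0.462 + 0.391 + 0.374 − 0.184 − 0.220 − 0.185 − 0.164 − 0.167 − 0.150 + 0.083 + 0.084 + 0.076 + 0.062 − 0.030 = 0.916

0.916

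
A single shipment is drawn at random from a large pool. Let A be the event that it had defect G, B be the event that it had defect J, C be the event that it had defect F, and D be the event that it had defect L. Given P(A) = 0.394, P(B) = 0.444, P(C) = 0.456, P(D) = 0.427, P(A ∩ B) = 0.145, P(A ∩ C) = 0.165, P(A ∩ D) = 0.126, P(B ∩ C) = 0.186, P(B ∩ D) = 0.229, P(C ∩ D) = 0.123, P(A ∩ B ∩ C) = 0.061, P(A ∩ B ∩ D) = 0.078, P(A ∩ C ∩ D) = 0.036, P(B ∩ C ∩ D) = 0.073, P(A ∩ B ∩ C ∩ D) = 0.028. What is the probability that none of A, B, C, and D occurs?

P(A ∪ B ∪ C ∪ D) = 0.394 + 0.444 + 0.456 + 0.427 − 0.145 − 0.165 − 0.126 − 0.186 − 0.229 − 0.123 + 0.061 + 0.078 + 0.036 + 0.073 − 0.028 = 0.967
P(none) = 1 − 0.967 = 0.033

0.033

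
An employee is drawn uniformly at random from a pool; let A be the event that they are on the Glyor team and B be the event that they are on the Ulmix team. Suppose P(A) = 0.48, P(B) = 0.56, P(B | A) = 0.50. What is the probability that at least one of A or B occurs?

0.80

P(A ∩ B) = P(A)·P(B|A) = 0.48 × 0.50 = 0.24
Using inclusion–exclusion:
P(A ∪ B) = 0.48 + 0.56 − 0.24 = 0.80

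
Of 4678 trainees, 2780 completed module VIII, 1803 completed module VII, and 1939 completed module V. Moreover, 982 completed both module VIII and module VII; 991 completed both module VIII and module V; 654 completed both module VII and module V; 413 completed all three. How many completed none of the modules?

370

N(≥1) = 2780 + 1803 + 1939 − 982 − 991 − 654 + 413 = 4308
None: 4678 − 4308 = 370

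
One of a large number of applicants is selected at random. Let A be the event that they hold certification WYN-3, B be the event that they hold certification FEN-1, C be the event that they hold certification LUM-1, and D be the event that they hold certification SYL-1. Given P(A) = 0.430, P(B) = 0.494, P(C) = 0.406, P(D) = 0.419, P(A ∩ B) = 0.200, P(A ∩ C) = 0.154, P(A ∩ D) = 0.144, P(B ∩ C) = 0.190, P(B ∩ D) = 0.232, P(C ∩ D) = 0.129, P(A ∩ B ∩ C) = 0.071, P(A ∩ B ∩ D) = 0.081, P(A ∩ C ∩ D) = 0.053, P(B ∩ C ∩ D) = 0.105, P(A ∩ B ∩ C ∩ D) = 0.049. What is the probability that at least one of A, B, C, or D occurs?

0.961

P(A ∪ B ∪ C ∪ D) = 0.430 + 0.494 + 0.406 + 0.419 − 0.200 − 0.154 − 0.144 − 0.190 − 0.232 − 0.129 + 0.071 + 0.081 + 0.053 + 0.105 − 0.049 = 0.961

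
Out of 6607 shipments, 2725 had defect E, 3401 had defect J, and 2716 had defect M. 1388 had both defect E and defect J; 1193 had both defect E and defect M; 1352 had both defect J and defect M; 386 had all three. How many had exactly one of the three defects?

2134

Using the inclusion–exclusion count for exactly one event:
N(exactly one) = 2725 + 3401 + 2716 − 2·1388 − 2·1193 − 2·1352 + 3·386 = 2134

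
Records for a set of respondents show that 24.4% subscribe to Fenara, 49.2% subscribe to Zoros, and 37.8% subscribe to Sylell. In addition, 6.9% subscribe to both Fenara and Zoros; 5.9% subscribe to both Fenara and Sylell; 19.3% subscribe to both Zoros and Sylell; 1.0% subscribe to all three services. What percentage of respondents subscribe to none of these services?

By inclusion–exclusion:
P(union) = 24.4 + 49.2 + 37.8 − 6.9 − 5.9 − 19.3 + 1.0 = 80.3%
P(none) = 100% − 80.3% = 19.7%

19.7%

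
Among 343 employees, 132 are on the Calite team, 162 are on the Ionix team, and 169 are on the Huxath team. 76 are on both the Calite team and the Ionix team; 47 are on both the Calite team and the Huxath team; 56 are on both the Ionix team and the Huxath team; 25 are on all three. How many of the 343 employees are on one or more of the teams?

Using inclusion–exclusion:
|union| = 132 + 162 + 169 − 76 − 47 − 56 + 25 = 309

309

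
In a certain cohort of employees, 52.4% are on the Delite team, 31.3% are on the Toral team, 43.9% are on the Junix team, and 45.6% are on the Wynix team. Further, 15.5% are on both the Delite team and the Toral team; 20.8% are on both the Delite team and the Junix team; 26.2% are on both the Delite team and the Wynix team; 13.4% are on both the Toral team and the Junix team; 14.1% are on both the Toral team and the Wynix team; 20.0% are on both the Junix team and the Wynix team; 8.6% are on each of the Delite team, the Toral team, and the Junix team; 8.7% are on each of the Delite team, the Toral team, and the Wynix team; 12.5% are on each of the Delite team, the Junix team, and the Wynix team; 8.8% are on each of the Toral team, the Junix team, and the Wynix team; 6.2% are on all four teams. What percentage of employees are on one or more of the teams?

Using inclusion–exclusion:
P(at least one) = 52.4 + 31.3 + 43.9 + 45.6 − 15.5 − 20.8 − 26.2 − 13.4 − 14.1 − 20.0 + 8.6 + 8.7 + 12.5 + 8.8 − 6.2 = 95.6%

95.6%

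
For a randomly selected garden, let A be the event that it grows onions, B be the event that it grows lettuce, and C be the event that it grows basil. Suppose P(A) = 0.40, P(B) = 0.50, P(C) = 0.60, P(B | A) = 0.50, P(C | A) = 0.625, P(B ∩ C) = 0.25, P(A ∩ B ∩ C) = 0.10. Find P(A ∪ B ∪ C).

0.90

P(A ∩ B) = P(A)·P(B|A) = 0.40 × 0.50 = 0.20
P(A ∩ C) = P(A)·P(C|A) = 0.40 × 0.625 = 0.25
Inclusion–exclusion gives
P(A ∪ B ∪ C) = 0.40 + 0.50 + 0.60 − 0.20 − 0.25 − 0.25 + 0.10 = 0.90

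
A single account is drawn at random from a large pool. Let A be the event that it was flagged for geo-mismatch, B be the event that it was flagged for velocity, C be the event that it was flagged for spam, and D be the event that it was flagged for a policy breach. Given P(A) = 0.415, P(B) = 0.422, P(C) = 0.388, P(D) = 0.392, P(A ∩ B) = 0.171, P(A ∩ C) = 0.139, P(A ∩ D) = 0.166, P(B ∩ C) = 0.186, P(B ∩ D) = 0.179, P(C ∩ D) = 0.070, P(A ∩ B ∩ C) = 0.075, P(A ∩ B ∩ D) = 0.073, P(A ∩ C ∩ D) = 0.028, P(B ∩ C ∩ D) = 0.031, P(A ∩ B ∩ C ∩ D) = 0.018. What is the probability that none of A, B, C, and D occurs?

By inclusion–exclusion:
P(A ∪ B ∪ C ∪ D) = 0.415 + 0.422 + 0.388 + 0.392 − 0.171 − 0.139 − 0.166 − 0.186 − 0.179 − 0.070 + 0.075 + 0.073 + 0.028 + 0.031 − 0.018 = 0.895
P(none) = 1 − 0.895 = 0.105

0.105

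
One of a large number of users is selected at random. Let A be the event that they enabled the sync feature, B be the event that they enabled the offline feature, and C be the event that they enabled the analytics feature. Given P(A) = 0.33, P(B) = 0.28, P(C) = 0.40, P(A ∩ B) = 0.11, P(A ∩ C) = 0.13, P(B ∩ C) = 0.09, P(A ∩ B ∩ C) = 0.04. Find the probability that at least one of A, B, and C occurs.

0.72

Apply inclusion-exclusion:
P(A ∪ B ∪ C) = 0.33 + 0.28 + 0.40 − 0.11 − 0.13 − 0.09 + 0.04 = 0.72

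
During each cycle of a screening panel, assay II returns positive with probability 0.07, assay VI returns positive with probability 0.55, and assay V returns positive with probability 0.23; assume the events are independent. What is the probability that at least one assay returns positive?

0.677755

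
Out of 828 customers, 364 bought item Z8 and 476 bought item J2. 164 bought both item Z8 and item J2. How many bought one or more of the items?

676

Inclusion–exclusion gives
|union| = 364 + 476 − 164 = 676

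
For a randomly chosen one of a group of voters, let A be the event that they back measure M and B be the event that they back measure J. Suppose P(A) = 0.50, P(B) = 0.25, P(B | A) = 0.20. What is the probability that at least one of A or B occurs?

P(A ∩ B) = P(A)·P(B|A) = 0.50 × 0.20 = 0.10
Apply inclusion-exclusion:
P(A ∪ B) = 0.50 + 0.25 − 0.10 = 0.65

0.65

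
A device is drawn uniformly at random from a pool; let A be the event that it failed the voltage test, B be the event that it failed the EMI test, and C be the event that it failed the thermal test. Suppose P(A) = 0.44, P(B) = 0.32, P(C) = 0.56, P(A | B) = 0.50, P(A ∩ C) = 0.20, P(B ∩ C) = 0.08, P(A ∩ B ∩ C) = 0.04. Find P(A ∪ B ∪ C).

0.92

P(A ∩ B) = P(B)·P(A|B) = 0.32 × 0.50 = 0.16
By inclusion-exclusion,
P(A ∪ B ∪ C) = 0.44 + 0.32 + 0.56 − 0.16 − 0.20 − 0.08 + 0.04 = 0.92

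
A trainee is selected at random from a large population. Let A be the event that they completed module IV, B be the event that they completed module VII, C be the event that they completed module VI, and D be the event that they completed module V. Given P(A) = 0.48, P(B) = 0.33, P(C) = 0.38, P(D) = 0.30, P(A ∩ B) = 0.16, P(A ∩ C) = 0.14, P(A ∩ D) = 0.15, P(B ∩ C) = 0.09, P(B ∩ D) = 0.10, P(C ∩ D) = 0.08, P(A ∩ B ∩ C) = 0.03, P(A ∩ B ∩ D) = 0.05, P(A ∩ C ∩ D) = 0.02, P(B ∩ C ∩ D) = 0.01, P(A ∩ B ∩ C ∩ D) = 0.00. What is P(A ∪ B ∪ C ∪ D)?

0.88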